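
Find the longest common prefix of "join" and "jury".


Word 1: "join"
Word 2: "jury"
Comparing from start:
  Pos 0: 'j' == 'j'
  Pos 1: 'o' != 'u' (stop)
LCP = "j" (length 1)


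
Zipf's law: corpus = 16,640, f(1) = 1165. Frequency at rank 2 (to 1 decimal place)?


Zipf's law: f(r) = f(1) / r
f(1) = 1165
f(2) = 1165 / 2
= 582.5 occurrences


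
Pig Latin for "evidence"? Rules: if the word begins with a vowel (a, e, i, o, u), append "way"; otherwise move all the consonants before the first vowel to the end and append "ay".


Word: "evidence"
Starts with vowel → add 'way'
Pig Latin = "evidenceway"


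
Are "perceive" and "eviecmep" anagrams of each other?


Word 1: "perceive" → sorted: ceeeiprv
Word 2: "eviecmep" → sorted: ceeeimpv
Same letters? ceeeiprv != ceeeimpv
Anagram = No


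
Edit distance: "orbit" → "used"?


Word 1: "orbit" (length 5)
Word 2: "used" (length 4)
One optimal edit sequence (insert/delete/substitute each cost 1):
  1. delete 'o'  (+1)
  2. substitute 'r' -> 'u'  (+1)
  3. substitute 'b' -> 's'  (+1)
  4. substitute 'i' -> 'e'  (+1)
  5. substitute 't' -> 'd'  (+1)
Total edit operations: 5
Edit distance = 5


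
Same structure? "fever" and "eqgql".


Pattern of "fever": [0, 1, 2, 1, 3]
Pattern of "eqgql": [0, 1, 2, 1, 3]
Patterns match
Same pattern = Yes


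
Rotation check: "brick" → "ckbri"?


Word: "brick", Candidate: "ckbri"
Method: check if candidate is substring of word+word
"brickbrick" contains "ckbri"? Yes
Is rotation = Yes


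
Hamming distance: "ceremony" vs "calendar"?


Comparing character by character (same length = 8):
  Pos 0: 'c' vs 'c' =
  Pos 1: 'e' vs 'a' !=
  Pos 2: 'r' vs 'l' !=
  Pos 3: 'e' vs 'e' =
  Pos 4: 'm' vs 'n' !=
  Pos 5: 'o' vs 'd' !=
  Pos 6: 'n' vs 'a' !=
  Pos 7: 'y' vs 'r' !=
Hamming distance = 6


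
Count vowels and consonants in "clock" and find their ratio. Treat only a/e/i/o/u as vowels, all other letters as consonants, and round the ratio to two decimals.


Word: "clock"
Vowels (a,e,i,o,u): 1
Consonants: 4
Ratio = 1/4
= 0.25


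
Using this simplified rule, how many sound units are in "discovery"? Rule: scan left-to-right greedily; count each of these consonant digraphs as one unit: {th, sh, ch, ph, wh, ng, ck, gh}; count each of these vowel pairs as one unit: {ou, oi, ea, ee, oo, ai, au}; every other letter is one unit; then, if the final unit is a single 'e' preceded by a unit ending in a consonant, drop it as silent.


Word: "discovery" (9 letters)
Left-to-right scan:
  (1) 'd' (letter)
  (2) 'i' (letter)
  (3) 's' (letter)
  (4) 'c' (letter)
  (5) 'o' (letter)
  (6) 'v' (letter)
  (7) 'e' (letter)
  (8) 'r' (letter)
  (9) 'y' (letter)
Units from scan: 9
Sound units = 9 units


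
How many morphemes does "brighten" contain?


Word: "brighten"
Morphemes: bright | -en
Each morpheme carries meaning
= 2 morphemes


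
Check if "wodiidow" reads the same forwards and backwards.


Word: "wodiidow"
Reversed: "wodiidow"
Forward == Backward? wodiidow == wodiidow
Palindrome = Yes


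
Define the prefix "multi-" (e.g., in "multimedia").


Prefix: multi-
Example: multimedia = multi- + media
Meaning = many


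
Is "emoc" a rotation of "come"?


Word: "come", Candidate: "emoc"
Method: check if candidate is substring of word+word
"comecome" contains "emoc"? No
Is rotation = No


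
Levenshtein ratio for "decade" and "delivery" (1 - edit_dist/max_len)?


Word 1: "decade" (length 6)
Word 2: "delivery" (length 8)
One optimal edit sequence:
  1. keep 'd'
  2. keep 'e'
  3. substitute 'c' -> 'l'  (+1)
  4. substitute 'a' -> 'i'  (+1)
  5. substitute 'd' -> 'v'  (+1)
  6. keep 'e'
  7. insert 'r'  (+1)
  8. insert 'y'  (+1)
Edit distance = 5
Max length = max(6, 8) = 8
Similarity = 1 - 5/8
= 0.3750


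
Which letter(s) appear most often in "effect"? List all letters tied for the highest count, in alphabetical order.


Word: "effect"
Letter counts:
  'c': 1
  'e': 2
  'f': 2
  't': 1
Maximum count = 2
Most frequent = 'e', 'f' (2 times each)


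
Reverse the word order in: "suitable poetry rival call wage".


Original: "suitable poetry rival call wage"
Words (1..n): suitable | poetry | rival | call | wage
Reversed (n..1): wage | call | rival | poetry | suitable
Result = "wage call rival poetry suitable"


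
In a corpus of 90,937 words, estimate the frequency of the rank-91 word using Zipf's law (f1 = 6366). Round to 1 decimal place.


Zipf's law: f(r) = f(1) / r
f(1) = 6366
f(91) = 6366 / 91
= 70.0 occurrences


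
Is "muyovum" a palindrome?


Word: "muyovum"
Reversed: "muvoyum"
Forward == Backward? muyovum != muvoyum
Palindrome = No


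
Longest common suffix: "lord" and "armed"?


Word 1: "lord"
Word 2: "armed"
Comparing from end:
  Pos -1: 'd' == 'd'
  Pos -2: 'r' != 'e' (stop)
LCS = "d" (length 1)


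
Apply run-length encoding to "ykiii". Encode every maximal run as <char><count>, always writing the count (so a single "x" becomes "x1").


String: "ykiii"
Scanning for consecutive runs:
  'y' x 1
  'k' x 1
  'i' x 3
RLE = "y1k1i3"


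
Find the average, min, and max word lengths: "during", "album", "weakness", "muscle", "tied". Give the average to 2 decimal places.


Lengths: "during"=6, "album"=5, "weakness"=8, "muscle"=6, "tied"=4
Sum = 29, Count = 5
Average = 29/5 = 5.80
= avg=5.80, min=4, max=8


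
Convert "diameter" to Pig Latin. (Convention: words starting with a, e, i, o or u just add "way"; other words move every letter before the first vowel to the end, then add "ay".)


Word: "diameter"
Starts with consonant(s) → move to end, add 'ay'
Consonant cluster: "d"
Pig Latin = "iameterday"


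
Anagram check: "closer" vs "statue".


Word 1: "closer" → sorted: celors
Word 2: "statue" → sorted: aesttu
Same letters? celors != aesttu
Anagram = No


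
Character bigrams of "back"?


Word: "back" (length 4)
Number of bigrams = 4 - 2 + 1 = 3
  Position 0: "ba"
  Position 1: "ac"
  Position 2: "ck"
Bigrams = "ba", "ac", "ck"


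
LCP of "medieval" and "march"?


Word 1: "medieval"
Word 2: "march"
Comparing from start:
  Pos 0: 'm' == 'm'
  Pos 1: 'e' != 'a' (stop)
LCP = "m" (length 1)


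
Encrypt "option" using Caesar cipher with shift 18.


Word: "option"
Shift: 18
Each letter → (letter + shift) mod 26:
  'o' (14) + 18 = 6 → 'g'
  'p' (15) + 18 = 7 → 'h'
  't' (19) + 18 = 11 → 'l'
  'i' (8) + 18 = 0 → 'a'
  'o' (14) + 18 = 6 → 'g'
  'n' (13) + 18 = 5 → 'f'
Result = "ghlagf"


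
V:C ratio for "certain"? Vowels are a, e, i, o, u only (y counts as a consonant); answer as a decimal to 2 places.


Word: "certain"
Vowels (a,e,i,o,u): 3
Consonants: 4
Ratio = 3/4
= 0.75


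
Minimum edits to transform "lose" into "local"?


Word 1: "lose" (length 4)
Word 2: "local" (length 5)
One optimal edit sequence (insert/delete/substitute each cost 1):
  1. keep 'l'
  2. keep 'o'
  3. insert 'c'  (+1)
  4. substitute 's' -> 'a'  (+1)
  5. substitute 'e' -> 'l'  (+1)
Total edit operations: 3
Edit distance = 3


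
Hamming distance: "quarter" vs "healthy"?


Comparing character by character (same length = 7):
  Pos 0: 'q' vs 'h' !=
  Pos 1: 'u' vs 'e' !=
  Pos 2: 'a' vs 'a' =
  Pos 3: 'r' vs 'l' !=
  Pos 4: 't' vs 't' =
  Pos 5: 'e' vs 'h' !=
  Pos 6: 'r' vs 'y' !=
Hamming distance = 5


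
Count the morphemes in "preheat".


Word: "preheat"
Morphemes: pre- | heat
Each morpheme carries meaning
= 2 morphemes


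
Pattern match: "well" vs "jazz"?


Pattern of "well": [0, 1, 2, 2]
Pattern of "jazz": [0, 1, 2, 2]
Patterns match
Same pattern = Yes


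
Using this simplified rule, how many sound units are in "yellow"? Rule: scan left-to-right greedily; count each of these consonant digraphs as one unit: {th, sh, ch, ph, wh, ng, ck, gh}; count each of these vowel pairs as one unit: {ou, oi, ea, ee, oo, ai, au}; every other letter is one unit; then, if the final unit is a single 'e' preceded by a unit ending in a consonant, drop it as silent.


Word: "yellow" (6 letters)
Left-to-right scan:
  [1] 'y' (letter)
  [2] 'e' (letter)
  [3] 'l' (letter)
  [4] 'l' (letter)
  [5] 'o' (letter)
  [6] 'w' (letter)
Units from scan: 6
Sound units = 6 units


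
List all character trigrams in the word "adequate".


Word: "adequate" (length 8)
Number of trigrams = 8 - 3 + 1 = 6
  Position 0: "ade"
  Position 1: "deq"
  Position 2: "equ"
  Position 3: "qua"
  Position 4: "uat"
  Position 5: "ate"
Trigrams = "ade", "deq", "equ", "qua", "uat", "ate"


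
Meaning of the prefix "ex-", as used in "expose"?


Prefix: ex-
Example: expose (ex- + pose)
Meaning = out / former


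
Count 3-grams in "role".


Word: "role" (length 4)
Number of 3-grams = length - 3 + 1 = 4 - 3 + 1
= 2


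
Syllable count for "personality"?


Word: "personality"
Syllable breakdown: per-son-al-i-ty
Counting: 5 parts
= 5 syllables


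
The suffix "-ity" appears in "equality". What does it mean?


Suffix: -ity
Example: equality = equal + -ity
Meaning = quality of


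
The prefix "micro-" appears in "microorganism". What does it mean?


Prefix: micro-
Example: microorganism (micro- + organism)
Meaning = small


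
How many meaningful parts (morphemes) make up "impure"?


Word: "impure"
Morphemes: im- / pure
Each morpheme carries meaning
= 2 morphemes


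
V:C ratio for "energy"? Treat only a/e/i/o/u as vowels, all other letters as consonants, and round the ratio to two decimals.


Word: "energy"
Vowels (a,e,i,o,u): 2
Consonants: 4
Ratio = 2/4
= 0.50


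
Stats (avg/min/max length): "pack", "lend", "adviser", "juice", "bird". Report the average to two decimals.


Lengths: "pack"=4, "lend"=4, "adviser"=7, "juice"=5, "bird"=4
Sum = 24, Count = 5
Average = 24/5 = 4.80
= avg=4.80, min=4, max=7


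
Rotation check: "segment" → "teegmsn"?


Word: "segment", Candidate: "teegmsn"
Method: check if candidate is substring of word+word
"segmentsegment" contains "teegmsn"? No
Is rotation = No


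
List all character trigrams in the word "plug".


Word: "plug" (length 4)
Number of trigrams = 4 - 3 + 1 = 2
  Position 0: "plu"
  Position 1: "lug"
Trigrams = "plu", "lug"


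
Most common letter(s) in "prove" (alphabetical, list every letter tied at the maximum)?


Word: "prove"
Letter counts:
  'e': 1
  'o': 1
  'p': 1
  'r': 1
  'v': 1
Maximum count = 1
Most frequent = 'e', 'o', 'p', 'r', 'v' (1 time each)


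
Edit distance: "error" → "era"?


Word 1: "error" (length 5)
Word 2: "era" (length 3)
One optimal edit sequence (insert/delete/substitute each cost 1):
  1. keep 'e'
  2. delete 'r'  (+1)
  3. keep 'r'
  4. delete 'o'  (+1)
  5. substitute 'r' -> 'a'  (+1)
Total edit operations: 3
Edit distance = 3


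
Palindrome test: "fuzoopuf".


Word: "fuzoopuf"
Reversed: "fupoozuf"
Forward == Backward? fuzoopuf != fupoozuf
Palindrome = No


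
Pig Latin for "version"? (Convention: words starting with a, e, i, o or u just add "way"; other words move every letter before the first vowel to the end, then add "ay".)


Word: "version"
Starts with consonant(s) → move to end, add 'ay'
Consonant cluster: "v"
Pig Latin = "ersionvay"


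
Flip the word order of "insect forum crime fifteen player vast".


Original: "insect forum crime fifteen player vast"
Words (1..n): insect | forum | crime | fifteen | player | vast
Reversed (n..1): vast | player | fifteen | crime | forum | insect
Result = "vast player fifteen crime forum insect"


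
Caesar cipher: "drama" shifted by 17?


Word: "drama"
Shift: 17
Each letter → (letter + shift) mod 26:
  'd' (3) + 17 = 20 → 'u'
  'r' (17) + 17 = 8 → 'i'
  'a' (0) + 17 = 17 → 'r'
  'm' (12) + 17 = 3 → 'd'
  'a' (0) + 17 = 17 → 'r'
Result = "uirdr"


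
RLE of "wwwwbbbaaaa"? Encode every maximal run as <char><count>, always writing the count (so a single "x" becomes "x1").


String: "wwwwbbbaaaa"
Scanning for consecutive runs:
  'w' x 4
  'b' x 3
  'a' x 4
RLE = "w4b3a4"


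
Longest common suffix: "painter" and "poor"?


Word 1: "painter"
Word 2: "poor"
Comparing from end:
  Pos -1: 'r' == 'r'
  Pos -2: 'e' != 'o' (stop)
LCS = "r" (length 1)


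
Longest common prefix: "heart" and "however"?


Word 1: "heart"
Word 2: "however"
Comparing from start:
  Pos 0: 'h' == 'h'
  Pos 1: 'e' != 'o' (stop)
LCP = "h" (length 1)


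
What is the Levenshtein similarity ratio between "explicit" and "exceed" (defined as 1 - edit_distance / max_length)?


Word 1: "explicit" (length 8)
Word 2: "exceed" (length 6)
One optimal edit sequence:
  1. keep 'e'
  2. keep 'x'
  3. delete 'p'  (+1)
  4. delete 'l'  (+1)
  5. substitute 'i' -> 'c'  (+1)
  6. substitute 'c' -> 'e'  (+1)
  7. substitute 'i' -> 'e'  (+1)
  8. substitute 't' -> 'd'  (+1)
Edit distance = 6
Max length = max(8, 6) = 8
Similarity = 1 - 6/8
= 0.2500


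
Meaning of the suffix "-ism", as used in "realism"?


Suffix: -ism
Example: realism (real + -ism)
Meaning = belief / practice


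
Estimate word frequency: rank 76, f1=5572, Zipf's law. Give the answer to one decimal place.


Zipf's law: f(r) = f(1) / r
f(1) = 5572
f(76) = 5572 / 76
= 73.3 occurrences


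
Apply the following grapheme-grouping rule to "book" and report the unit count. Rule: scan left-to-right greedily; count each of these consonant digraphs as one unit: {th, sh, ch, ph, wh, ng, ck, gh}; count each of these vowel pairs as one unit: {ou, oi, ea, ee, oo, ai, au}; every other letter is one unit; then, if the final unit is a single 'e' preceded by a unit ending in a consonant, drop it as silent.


Word: "book" (4 letters)
Left-to-right scan:
  [1] 'b' (letter)
  [2] 'oo' (vowel-pair)
  [3] 'k' (letter)
Units from scan: 3
Sound units = 3 units


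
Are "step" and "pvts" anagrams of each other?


Word 1: "step" → sorted: epst
Word 2: "pvts" → sorted: pstv
Same letters? epst != pstv
Anagram = No


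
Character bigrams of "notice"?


Word: "notice" (length 6)
Number of bigrams = 6 - 2 + 1 = 5
  Position 0: "no"
  Position 1: "ot"
  Position 2: "ti"
  Position 3: "ic"
  Position 4: "ce"
Bigrams = "no", "ot", "ti", "ic", "ce"


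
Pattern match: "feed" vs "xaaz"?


Pattern of "feed": [0, 1, 1, 2]
Pattern of "xaaz": [0, 1, 1, 2]
Patterns match
Same pattern = Yes


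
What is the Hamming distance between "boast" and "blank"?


Comparing character by character (same length = 5):
  Pos 0: 'b' vs 'b' =
  Pos 1: 'o' vs 'l' !=
  Pos 2: 'a' vs 'a' =
  Pos 3: 's' vs 'n' !=
  Pos 4: 't' vs 'k' !=
Hamming distance = 3


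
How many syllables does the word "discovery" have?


Word: "discovery"
Syllable breakdown: dis · cov · er · y
Counting: 4 parts
= 4 syllables


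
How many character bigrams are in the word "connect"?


Word: "connect" (length 7)
Number of 2-grams = length - 2 + 1 = 7 - 2 + 1
= 6


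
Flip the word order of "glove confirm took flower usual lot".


Original: "glove confirm took flower usual lot"
Words (1..n): glove | confirm | took | flower | usual | lot
Reversed (n..1): lot | usual | flower | took | confirm | glove
Result = "lot usual flower took confirm glove"


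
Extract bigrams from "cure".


Word: "cure" (length 4)
Number of bigrams = 4 - 2 + 1 = 3
  Position 0: "cu"
  Position 1: "ur"
  Position 2: "re"
Bigrams = "cu", "ur", "re"


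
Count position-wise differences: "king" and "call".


Comparing character by character (same length = 4):
  Pos 0: 'k' vs 'c' !=
  Pos 1: 'i' vs 'a' !=
  Pos 2: 'n' vs 'l' !=
  Pos 3: 'g' vs 'l' !=
Hamming distance = 4


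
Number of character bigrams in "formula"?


Word: "formula" (length 7)
Number of 2-grams = length - 2 + 1 = 7 - 2 + 1
= 6


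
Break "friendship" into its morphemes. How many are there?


Word: "friendship"
Morphemes: friend | -ship
Each morpheme carries meaning
= 2 morphemes


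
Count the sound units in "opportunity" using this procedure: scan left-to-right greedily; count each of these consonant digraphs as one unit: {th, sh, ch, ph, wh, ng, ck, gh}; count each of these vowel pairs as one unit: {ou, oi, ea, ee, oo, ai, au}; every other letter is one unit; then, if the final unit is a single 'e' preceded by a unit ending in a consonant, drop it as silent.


Word: "opportunity" (11 letters)
Left-to-right scan:
  [1] 'o' (letter)
  [2] 'p' (letter)
  [3] 'p' (letter)
  [4] 'o' (letter)
  [5] 'r' (letter)
  [6] 't' (letter)
  [7] 'u' (letter)
  [8] 'n' (letter)
  [9] 'i' (letter)
  [10] 't' (letter)
  [11] 'y' (letter)
Units from scan: 11
Sound units = 11 units


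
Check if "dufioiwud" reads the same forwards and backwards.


Word: "dufioiwud"
Reversed: "duwioifud"
Forward == Backward? dufioiwud != duwioifud
Palindrome = No


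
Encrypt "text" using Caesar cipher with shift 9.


Word: "text"
Shift: 9
Each letter → (letter + shift) mod 26:
  't' (19) + 9 = 2 → 'c'
  'e' (4) + 9 = 13 → 'n'
  'x' (23) + 9 = 6 → 'g'
  't' (19) + 9 = 2 → 'c'
Result = "cngc"


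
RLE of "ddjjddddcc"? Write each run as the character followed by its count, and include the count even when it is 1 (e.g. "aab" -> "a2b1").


String: "ddjjddddcc"
Scanning for consecutive runs:
  'd' x 2
  'j' x 2
  'd' x 4
  'c' x 2
RLE = "d2j2d4c2"


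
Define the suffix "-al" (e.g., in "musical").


Suffix: -al
Example: musical = music + -al
Meaning = relating to


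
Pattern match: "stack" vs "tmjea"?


Pattern of "stack": [0, 1, 2, 3, 4]
Pattern of "tmjea": [0, 1, 2, 3, 4]
Patterns match
Same pattern = Yes


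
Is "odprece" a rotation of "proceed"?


Word: "proceed", Candidate: "odprece"
Method: check if candidate is substring of word+word
"proceedproceed" contains "odprece"? No
Is rotation = No


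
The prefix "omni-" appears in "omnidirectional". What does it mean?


Prefix: omni-
Example: omnidirectional = omni- + directional
Meaning = all


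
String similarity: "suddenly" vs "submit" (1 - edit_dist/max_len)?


Word 1: "suddenly" (length 8)
Word 2: "submit" (length 6)
One optimal edit sequence:
  1. keep 's'
  2. keep 'u'
  3. delete 'd'  (+1)
  4. delete 'd'  (+1)
  5. substitute 'e' -> 'b'  (+1)
  6. substitute 'n' -> 'm'  (+1)
  7. substitute 'l' -> 'i'  (+1)
  8. substitute 'y' -> 't'  (+1)
Edit distance = 6
Max length = max(8, 6) = 8
Similarity = 1 - 6/8
= 0.2500


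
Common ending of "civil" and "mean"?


Word 1: "civil"
Word 2: "mean"
Comparing from end:
  Pos -1: 'l' != 'n' (stop)
LCS = "" (length 0)


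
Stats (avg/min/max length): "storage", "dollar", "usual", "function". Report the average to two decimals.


Lengths: "storage"=7, "dollar"=6, "usual"=5, "function"=8
Sum = 26, Count = 4
Average = 26/4 = 6.50
= avg=6.50, min=5, max=8


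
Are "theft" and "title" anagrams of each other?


Word 1: "theft" → sorted: efhtt
Word 2: "title" → sorted: eiltt
Same letters? efhtt != eiltt
Anagram = No


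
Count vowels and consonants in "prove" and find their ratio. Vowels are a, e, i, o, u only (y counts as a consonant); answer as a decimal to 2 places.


Word: "prove"
Vowels (a,e,i,o,u): 2
Consonants: 3
Ratio = 2/3
= 0.67


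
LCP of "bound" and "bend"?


Word 1: "bound"
Word 2: "bend"
Comparing from start:
  Pos 0: 'b' == 'b'
  Pos 1: 'o' != 'e' (stop)
LCP = "b" (length 1)


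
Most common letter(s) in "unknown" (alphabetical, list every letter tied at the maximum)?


Word: "unknown"
Letter counts:
  'k': 1
  'n': 3
  'o': 1
  'u': 1
  'w': 1
Maximum count = 3
Most frequent = 'n' (3 times each)


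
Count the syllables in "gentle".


Word: "gentle"
Syllable breakdown: gen / tle
Counting: 2 parts
= 2 syllables


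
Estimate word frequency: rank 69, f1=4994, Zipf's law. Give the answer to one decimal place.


Zipf's law: f(r) = f(1) / r
f(1) = 4994
f(69) = 4994 / 69
= 72.4 occurrences


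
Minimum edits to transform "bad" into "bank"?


Word 1: "bad" (length 3)
Word 2: "bank" (length 4)
One optimal edit sequence (insert/delete/substitute each cost 1):
  1. keep 'b'
  2. keep 'a'
  3. insert 'n'  (+1)
  4. substitute 'd' -> 'k'  (+1)
Total edit operations: 2
Edit distance = 2


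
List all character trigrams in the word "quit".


Word: "quit" (length 4)
Number of trigrams = 4 - 3 + 1 = 2
  Position 0: "qui"
  Position 1: "uit"
Trigrams = "qui", "uit"


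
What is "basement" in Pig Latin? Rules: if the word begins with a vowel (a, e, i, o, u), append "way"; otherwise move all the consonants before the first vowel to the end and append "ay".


Word: "basement"
Starts with consonant(s) → move to end, add 'ay'
Consonant cluster: "b"
Pig Latin = "asementbay"


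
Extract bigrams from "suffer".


Word: "suffer" (length 6)
Number of bigrams = 6 - 2 + 1 = 5
  Position 0: "su"
  Position 1: "uf"
  Position 2: "ff"
  Position 3: "fe"
  Position 4: "er"
Bigrams = "su", "uf", "ff", "fe", "er"


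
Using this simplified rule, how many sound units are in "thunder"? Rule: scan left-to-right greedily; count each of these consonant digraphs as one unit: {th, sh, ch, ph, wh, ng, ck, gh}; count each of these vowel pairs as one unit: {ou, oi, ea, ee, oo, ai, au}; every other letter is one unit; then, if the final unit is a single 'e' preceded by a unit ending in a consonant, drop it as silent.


Word: "thunder" (7 letters)
Left-to-right scan:
  (1) 'th' (digraph)
  (2) 'u' (letter)
  (3) 'n' (letter)
  (4) 'd' (letter)
  (5) 'e' (letter)
  (6) 'r' (letter)
Units from scan: 6
Sound units = 6 units


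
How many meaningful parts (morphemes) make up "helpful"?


Word: "helpful"
Morphemes: help / -ful
Each morpheme carries meaning
= 2 morphemes


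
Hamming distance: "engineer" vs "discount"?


Comparing character by character (same length = 8):
  Pos 0: 'e' vs 'd' !=
  Pos 1: 'n' vs 'i' !=
  Pos 2: 'g' vs 's' !=
  Pos 3: 'i' vs 'c' !=
  Pos 4: 'n' vs 'o' !=
  Pos 5: 'e' vs 'u' !=
  Pos 6: 'e' vs 'n' !=
  Pos 7: 'r' vs 't' !=
Hamming distance = 8


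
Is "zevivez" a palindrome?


Word: "zevivez"
Reversed: "zevivez"
Forward == Backward? zevivez == zevivez
Palindrome = Yes


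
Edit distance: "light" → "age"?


Word 1: "light" (length 5)
Word 2: "age" (length 3)
One optimal edit sequence (insert/delete/substitute each cost 1):
  1. delete 'l'  (+1)
  2. substitute 'i' -> 'a'  (+1)
  3. keep 'g'
  4. delete 'h'  (+1)
  5. substitute 't' -> 'e'  (+1)
Total edit operations: 4
Edit distance = 4


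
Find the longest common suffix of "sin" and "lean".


Word 1: "sin"
Word 2: "lean"
Comparing from end:
  Pos -1: 'n' == 'n'
  Pos -2: 'i' != 'a' (stop)
LCS = "n" (length 1)


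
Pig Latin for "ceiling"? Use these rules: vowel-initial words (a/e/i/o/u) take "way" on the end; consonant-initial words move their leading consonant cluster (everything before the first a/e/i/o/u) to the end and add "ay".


Word: "ceiling"
Starts with consonant(s) → move to end, add 'ay'
Consonant cluster: "c"
Pig Latin = "eilingcay"


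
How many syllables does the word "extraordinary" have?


Word: "extraordinary"
Syllable breakdown: ex / traor / di / nar / y
Counting: 5 parts
= 5 syllables


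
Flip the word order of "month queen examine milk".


Original: "month queen examine milk"
Words (1..n): month | queen | examine | milk
Reversed (n..1): milk | examine | queen | month
Result = "milk examine queen month"


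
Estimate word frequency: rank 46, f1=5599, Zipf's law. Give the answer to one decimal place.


Zipf's law: f(r) = f(1) / r
f(1) = 5599
f(46) = 5599 / 46
= 121.7 occurrences


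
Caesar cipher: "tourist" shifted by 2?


Word: "tourist"
Shift: 2
Each letter → (letter + shift) mod 26:
  't' (19) + 2 = 21 → 'v'
  'o' (14) + 2 = 16 → 'q'
  'u' (20) + 2 = 22 → 'w'
  'r' (17) + 2 = 19 → 't'
  'i' (8) + 2 = 10 → 'k'
  's' (18) + 2 = 20 → 'u'
  't' (19) + 2 = 21 → 'v'
Result = "vqwtkuv"


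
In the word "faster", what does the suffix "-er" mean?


Suffix: -er
As in: faster -> fast + -er
Meaning = one who / more


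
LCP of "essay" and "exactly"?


Word 1: "essay"
Word 2: "exactly"
Comparing from start:
  Pos 0: 'e' == 'e'
  Pos 1: 's' != 'x' (stop)
LCP = "e" (length 1)


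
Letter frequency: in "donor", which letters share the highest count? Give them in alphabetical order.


Word: "donor"
Letter counts:
  'd': 1
  'n': 1
  'o': 2
  'r': 1
Maximum count = 2
Most frequent = 'o' (2 times each)


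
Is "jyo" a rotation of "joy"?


Word: "joy", Candidate: "jyo"
Method: check if candidate is substring of word+word
"joyjoy" contains "jyo"? No
Is rotation = No


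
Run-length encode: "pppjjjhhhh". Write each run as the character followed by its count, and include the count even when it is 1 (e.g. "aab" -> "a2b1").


String: "pppjjjhhhh"
Scanning for consecutive runs:
  'p' x 3
  'j' x 3
  'h' x 4
RLE = "p3j3h4"


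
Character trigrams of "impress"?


Word: "impress" (length 7)
Number of trigrams = 7 - 3 + 1 = 5
  Position 0: "imp"
  Position 1: "mpr"
  Position 2: "pre"
  Position 3: "res"
  Position 4: "ess"
Trigrams = "imp", "mpr", "pre", "res", "ess"


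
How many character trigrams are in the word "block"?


Word: "block" (length 5)
Number of 3-grams = length - 3 + 1 = 5 - 3 + 1
= 3


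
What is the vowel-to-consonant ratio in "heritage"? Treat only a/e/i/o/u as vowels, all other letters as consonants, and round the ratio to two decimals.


Word: "heritage"
Vowels (a,e,i,o,u): 4
Consonants: 4
Ratio = 4/4
= 1.00


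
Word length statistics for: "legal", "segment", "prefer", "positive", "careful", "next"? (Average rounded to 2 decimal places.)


Lengths: "legal"=5, "segment"=7, "prefer"=6, "positive"=8, "careful"=7, "next"=4
Sum = 37, Count = 6
Average = 37/6 = 6.17
= avg=6.17, min=4, max=8


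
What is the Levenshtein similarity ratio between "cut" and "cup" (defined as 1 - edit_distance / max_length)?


Word 1: "cut" (length 3)
Word 2: "cup" (length 3)
One optimal edit sequence:
  1. keep 'c'
  2. keep 'u'
  3. substitute 't' -> 'p'  (+1)
Edit distance = 1
Max length = max(3, 3) = 3
Similarity = 1 - 1/3
= 0.6667


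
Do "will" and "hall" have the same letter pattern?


Pattern of "will": [0, 1, 2, 2]
Pattern of "hall": [0, 1, 2, 2]
Patterns match
Same pattern = Yes


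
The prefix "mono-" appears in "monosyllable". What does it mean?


Prefix: mono-
As in: monosyllable -> mono- + syllable
Meaning = one


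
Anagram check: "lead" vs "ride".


Word 1: "lead" → sorted: adel
Word 2: "ride" → sorted: deir
Same letters? adel != deir
Anagram = No


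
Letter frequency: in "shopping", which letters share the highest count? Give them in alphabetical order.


Word: "shopping"
Letter counts:
  'g': 1
  'h': 1
  'i': 1
  'n': 1
  'o': 1
  'p': 2
  's': 1
Maximum count = 2
Most frequent = 'p' (2 times each)


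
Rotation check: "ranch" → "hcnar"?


Word: "ranch", Candidate: "hcnar"
Method: check if candidate is substring of word+word
"ranchranch" contains "hcnar"? No
Is rotation = No


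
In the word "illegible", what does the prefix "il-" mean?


Prefix: il-
Example: illegible = il- + legible
Meaning = not


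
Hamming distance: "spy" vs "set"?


Comparing character by character (same length = 3):
  Pos 0: 's' vs 's' =
  Pos 1: 'p' vs 'e' !=
  Pos 2: 'y' vs 't' !=
Hamming distance = 2


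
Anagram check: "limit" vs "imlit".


Word 1: "limit" → sorted: iilmt
Word 2: "imlit" → sorted: iilmt
Same letters? iilmt == iilmt
Anagram = Yes


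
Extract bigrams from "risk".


Word: "risk" (length 4)
Number of bigrams = 4 - 2 + 1 = 3
  Position 0: "ri"
  Position 1: "is"
  Position 2: "sk"
Bigrams = "ri", "is", "sk"


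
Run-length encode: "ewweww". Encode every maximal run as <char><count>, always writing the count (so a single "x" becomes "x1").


String: "ewweww"
Scanning for consecutive runs:
  'e' x 1
  'w' x 2
  'e' x 1
  'w' x 2
RLE = "e1w2e1w2"


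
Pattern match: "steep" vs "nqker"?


Pattern of "steep": [0, 1, 2, 2, 3]
Pattern of "nqker": [0, 1, 2, 3, 4]
Patterns do not match
Same pattern = No


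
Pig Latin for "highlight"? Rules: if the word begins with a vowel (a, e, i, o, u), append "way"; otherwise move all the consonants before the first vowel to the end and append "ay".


Word: "highlight"
Starts with consonant(s) → move to end, add 'ay'
Consonant cluster: "h"
Pig Latin = "ighlighthay"


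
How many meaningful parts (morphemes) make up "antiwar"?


Word: "antiwar"
Morphemes: anti- + war
Each morpheme carries meaning
= 2 morphemes


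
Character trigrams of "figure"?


Word: "figure" (length 6)
Number of trigrams = 6 - 3 + 1 = 4
  Position 0: "fig"
  Position 1: "igu"
  Position 2: "gur"
  Position 3: "ure"
Trigrams = "fig", "igu", "gur", "ure"


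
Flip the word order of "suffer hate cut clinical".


Original: "suffer hate cut clinical"
Words (1..n): suffer | hate | cut | clinical
Reversed (n..1): clinical | cut | hate | suffer
Result = "clinical cut hate suffer"


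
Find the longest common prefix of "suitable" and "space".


Word 1: "suitable"
Word 2: "space"
Comparing from start:
  Pos 0: 's' == 's'
  Pos 1: 'u' != 'p' (stop)
LCP = "s" (length 1)


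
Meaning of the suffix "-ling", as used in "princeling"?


Suffix: -ling
As in: princeling -> prince + -ling
Meaning = small / young


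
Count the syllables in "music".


Word: "music"
Syllable breakdown: mu · sic
Counting: 2 parts
= 2 syllables


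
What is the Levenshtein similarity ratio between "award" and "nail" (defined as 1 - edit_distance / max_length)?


Word 1: "award" (length 5)
Word 2: "nail" (length 4)
One optimal edit sequence:
  1. delete 'a'  (+1)
  2. substitute 'w' -> 'n'  (+1)
  3. keep 'a'
  4. substitute 'r' -> 'i'  (+1)
  5. substitute 'd' -> 'l'  (+1)
Edit distance = 4
Max length = max(5, 4) = 5
Similarity = 1 - 4/5
= 0.2000


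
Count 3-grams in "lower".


Word: "lower" (length 5)
Number of 3-grams = length - 3 + 1 = 5 - 3 + 1
= 3


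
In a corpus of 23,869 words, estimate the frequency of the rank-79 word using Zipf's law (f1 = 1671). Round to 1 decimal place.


Zipf's law: f(r) = f(1) / r
f(1) = 1671
f(79) = 1671 / 79
= 21.2 occurrences


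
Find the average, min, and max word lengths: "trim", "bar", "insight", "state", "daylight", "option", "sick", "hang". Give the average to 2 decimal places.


Lengths: "trim"=4, "bar"=3, "insight"=7, "state"=5, "daylight"=8, "option"=6, "sick"=4, "hang"=4
Sum = 41, Count = 8
Average = 41/8 = 5.13
= avg=5.13, min=3, max=8


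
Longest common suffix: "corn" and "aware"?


Word 1: "corn"
Word 2: "aware"
Comparing from end:
  Pos -1: 'n' != 'e' (stop)
LCS = "" (length 0)


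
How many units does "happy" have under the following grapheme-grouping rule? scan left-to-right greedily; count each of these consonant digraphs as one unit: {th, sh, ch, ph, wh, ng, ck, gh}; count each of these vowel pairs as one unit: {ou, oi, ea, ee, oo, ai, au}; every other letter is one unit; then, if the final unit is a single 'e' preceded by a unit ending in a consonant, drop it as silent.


Word: "happy" (5 letters)
Left-to-right scan:
  [1] 'h' (letter)
  [2] 'a' (letter)
  [3] 'p' (letter)
  [4] 'p' (letter)
  [5] 'y' (letter)
Units from scan: 5
Sound units = 5 units


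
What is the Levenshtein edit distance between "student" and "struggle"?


Word 1: "student" (length 7)
Word 2: "struggle" (length 8)
One optimal edit sequence (insert/delete/substitute each cost 1):
  1. keep 's'
  2. keep 't'
  3. insert 'r'  (+1)
  4. keep 'u'
  5. substitute 'd' -> 'g'  (+1)
  6. substitute 'e' -> 'g'  (+1)
  7. substitute 'n' -> 'l'  (+1)
  8. substitute 't' -> 'e'  (+1)
Total edit operations: 5
Edit distance = 5


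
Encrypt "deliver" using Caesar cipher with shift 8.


Word: "deliver"
Shift: 8
Each letter → (letter + shift) mod 26:
  'd' (3) + 8 = 11 → 'l'
  'e' (4) + 8 = 12 → 'm'
  'l' (11) + 8 = 19 → 't'
  'i' (8) + 8 = 16 → 'q'
  'v' (21) + 8 = 3 → 'd'
  'e' (4) + 8 = 12 → 'm'
  'r' (17) + 8 = 25 → 'z'
Result = "lmtqdmz"


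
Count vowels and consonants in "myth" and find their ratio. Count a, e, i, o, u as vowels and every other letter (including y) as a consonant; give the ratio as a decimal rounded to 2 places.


Word: "myth"
Vowels (a,e,i,o,u): 0
Consonants: 4
Ratio = 0/4
= 0.00


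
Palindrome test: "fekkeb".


Word: "fekkeb"
Reversed: "bekkef"
Forward == Backward? fekkeb != bekkef
Palindrome = No


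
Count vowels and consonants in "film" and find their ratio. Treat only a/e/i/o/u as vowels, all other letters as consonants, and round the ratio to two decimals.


Word: "film"
Vowels (a,e,i,o,u): 1
Consonants: 3
Ratio = 1/3
= 0.33


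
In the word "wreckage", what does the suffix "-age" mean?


Suffix: -age
Example: wreckage = wreck + -age
Meaning = result / collection


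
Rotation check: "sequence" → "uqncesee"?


Word: "sequence", Candidate: "uqncesee"
Method: check if candidate is substring of word+word
"sequencesequence" contains "uqncesee"? No
Is rotation = No


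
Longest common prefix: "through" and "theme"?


Word 1: "through"
Word 2: "theme"
Comparing from start:
  Pos 0: 't' == 't'
  Pos 1: 'h' == 'h'
  Pos 2: 'r' != 'e' (stop)
LCP = "th" (length 2)


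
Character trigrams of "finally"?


Word: "finally" (length 7)
Number of trigrams = 7 - 3 + 1 = 5
  Position 0: "fin"
  Position 1: "ina"
  Position 2: "nal"
  Position 3: "all"
  Position 4: "lly"
Trigrams = "fin", "ina", "nal", "all", "lly"


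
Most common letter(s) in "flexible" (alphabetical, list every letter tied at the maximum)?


Word: "flexible"
Letter counts:
  'b': 1
  'e': 2
  'f': 1
  'i': 1
  'l': 2
  'x': 1
Maximum count = 2
Most frequent = 'e', 'l' (2 times each)


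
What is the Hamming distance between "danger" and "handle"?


Comparing character by character (same length = 6):
  Pos 0: 'd' vs 'h' !=
  Pos 1: 'a' vs 'a' =
  Pos 2: 'n' vs 'n' =
  Pos 3: 'g' vs 'd' !=
  Pos 4: 'e' vs 'l' !=
  Pos 5: 'r' vs 'e' !=
Hamming distance = 4


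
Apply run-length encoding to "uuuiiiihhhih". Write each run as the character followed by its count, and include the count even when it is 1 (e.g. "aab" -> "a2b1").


String: "uuuiiiihhhih"
Scanning for consecutive runs:
  'u' x 3
  'i' x 4
  'h' x 3
  'i' x 1
  'h' x 1
RLE = "u3i4h3i1h1"


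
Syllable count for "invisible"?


Word: "invisible"
Syllable breakdown: in · vis · i · ble
Counting: 4 parts
= 4 syllables


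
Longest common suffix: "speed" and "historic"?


Word 1: "speed"
Word 2: "historic"
Comparing from end:
  Pos -1: 'd' != 'c' (stop)
LCS = "" (length 0)


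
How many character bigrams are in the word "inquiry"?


Word: "inquiry" (length 7)
Number of 2-grams = length - 2 + 1 = 7 - 2 + 1
= 6


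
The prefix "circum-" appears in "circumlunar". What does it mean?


Prefix: circum-
Example: circumlunar = circum- + lunar
Meaning = around


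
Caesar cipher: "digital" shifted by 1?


Word: "digital"
Shift: 1
Each letter → (letter + shift) mod 26:
  'd' (3) + 1 = 4 → 'e'
  'i' (8) + 1 = 9 → 'j'
  'g' (6) + 1 = 7 → 'h'
  'i' (8) + 1 = 9 → 'j'
  't' (19) + 1 = 20 → 'u'
  'a' (0) + 1 = 1 → 'b'
  'l' (11) + 1 = 12 → 'm'
Result = "ejhjubm"


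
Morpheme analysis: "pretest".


Word: "pretest"
Morphemes: pre- + test
Each morpheme carries meaning
= 2 morphemes


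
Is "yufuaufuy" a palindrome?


Word: "yufuaufuy"
Reversed: "yufuaufuy"
Forward == Backward? yufuaufuy == yufuaufuy
Palindrome = Yes


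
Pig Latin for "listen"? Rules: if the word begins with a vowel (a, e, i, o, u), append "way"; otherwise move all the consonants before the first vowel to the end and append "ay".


Word: "listen"
Starts with consonant(s) → move to end, add 'ay'
Consonant cluster: "l"
Pig Latin = "istenlay"


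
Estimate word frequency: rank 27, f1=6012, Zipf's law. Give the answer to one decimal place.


Zipf's law: f(r) = f(1) / r
f(1) = 6012
f(27) = 6012 / 27
= 222.7 occurrences


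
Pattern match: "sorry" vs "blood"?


Pattern of "sorry": [0, 1, 2, 2, 3]
Pattern of "blood": [0, 1, 2, 2, 3]
Patterns match
Same pattern = Yes


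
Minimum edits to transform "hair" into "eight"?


Word 1: "hair" (length 4)
Word 2: "eight" (length 5)
One optimal edit sequence (insert/delete/substitute each cost 1):
  1. insert 'e'  (+1)
  2. substitute 'h' -> 'i'  (+1)
  3. substitute 'a' -> 'g'  (+1)
  4. substitute 'i' -> 'h'  (+1)
  5. substitute 'r' -> 't'  (+1)
Total edit operations: 5
Edit distance = 5


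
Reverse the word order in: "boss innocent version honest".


Original: "boss innocent version honest"
Words (1..n): boss | innocent | version | honest
Reversed (n..1): honest | version | innocent | boss
Result = "honest version innocent boss"


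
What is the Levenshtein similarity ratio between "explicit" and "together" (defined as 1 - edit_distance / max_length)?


Word 1: "explicit" (length 8)
Word 2: "together" (length 8)
One optimal edit sequence:
  1. substitute 'e' -> 't'  (+1)
  2. substitute 'x' -> 'o'  (+1)
  3. substitute 'p' -> 'g'  (+1)
  4. substitute 'l' -> 'e'  (+1)
  5. substitute 'i' -> 't'  (+1)
  6. substitute 'c' -> 'h'  (+1)
  7. substitute 'i' -> 'e'  (+1)
  8. substitute 't' -> 'r'  (+1)
Edit distance = 8
Max length = max(8, 8) = 8
Similarity = 1 - 8/8
= 0.0000


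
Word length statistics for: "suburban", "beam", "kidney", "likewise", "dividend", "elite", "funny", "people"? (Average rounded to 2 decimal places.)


Lengths: "suburban"=8, "beam"=4, "kidney"=6, "likewise"=8, "dividend"=8, "elite"=5, "funny"=5, "people"=6
Sum = 50, Count = 8
Average = 50/8 = 6.25
= avg=6.25, min=4, max=8


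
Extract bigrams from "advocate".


Word: "advocate" (length 8)
Number of bigrams = 8 - 2 + 1 = 7
  Position 0: "ad"
  Position 1: "dv"
  Position 2: "vo"
  Position 3: "oc"
  Position 4: "ca"
  Position 5: "at"
  Position 6: "te"
Bigrams = "ad", "dv", "vo", "oc", "ca", "at", "te"


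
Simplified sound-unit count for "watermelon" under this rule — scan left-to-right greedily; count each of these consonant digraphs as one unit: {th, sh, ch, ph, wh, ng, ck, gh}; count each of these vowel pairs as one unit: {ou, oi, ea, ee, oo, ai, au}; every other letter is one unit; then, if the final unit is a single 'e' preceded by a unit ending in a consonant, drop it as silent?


Word: "watermelon" (10 letters)
Left-to-right scan:
  [1] 'w' (letter)
  [2] 'a' (letter)
  [3] 't' (letter)
  [4] 'e' (letter)
  [5] 'r' (letter)
  [6] 'm' (letter)
  [7] 'e' (letter)
  [8] 'l' (letter)
  [9] 'o' (letter)
  [10] 'n' (letter)
Units from scan: 10
Sound units = 10 units


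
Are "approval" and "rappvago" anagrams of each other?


Word 1: "approval" → sorted: aalopprv
Word 2: "rappvago" → sorted: aagopprv
Same letters? aalopprv != aagopprv
Anagram = No


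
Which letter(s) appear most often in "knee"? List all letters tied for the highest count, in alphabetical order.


Word: "knee"
Letter counts:
  'e': 2
  'k': 1
  'n': 1
Maximum count = 2
Most frequent = 'e' (2 times each)


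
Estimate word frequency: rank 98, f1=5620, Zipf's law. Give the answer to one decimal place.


Zipf's law: f(r) = f(1) / r
f(1) = 5620
f(98) = 5620 / 98
= 57.3 occurrences


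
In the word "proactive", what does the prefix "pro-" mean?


Prefix: pro-
As in: proactive -> pro- + active
Meaning = forward / in favor of


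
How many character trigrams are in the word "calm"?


Word: "calm" (length 4)
Number of 3-grams = length - 3 + 1 = 4 - 3 + 1
= 2


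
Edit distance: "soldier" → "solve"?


Word 1: "soldier" (length 7)
Word 2: "solve" (length 5)
One optimal edit sequence (insert/delete/substitute each cost 1):
  1. keep 's'
  2. keep 'o'
  3. keep 'l'
  4. delete 'd'  (+1)
  5. substitute 'i' -> 'v'  (+1)
  6. keep 'e'
  7. delete 'r'  (+1)
Total edit operations: 3
Edit distance = 3
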